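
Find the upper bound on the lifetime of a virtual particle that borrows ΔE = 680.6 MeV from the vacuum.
4.836 × 10^-25 s

Using the energy-time uncertainty principle:
ΔEΔt ≥ ℏ/2

For a virtual particle borrowing energy ΔE, the maximum lifetime is:
Δt_max = ℏ/(2ΔE)

Converting energy:
ΔE = 680.6 MeV = 1.090e-10 J

Δt_max = (1.055e-34 J·s) / (2 × 1.090e-10 J)
Δt_max = 4.836e-25 s = 4.836 × 10^-25 s

Virtual particles with higher borrowed energy exist for shorter times.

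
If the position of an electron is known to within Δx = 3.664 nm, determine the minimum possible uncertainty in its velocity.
15.798 km/s

Using the Heisenberg uncertainty principle and Δp = mΔv:
ΔxΔp ≥ ℏ/2
Δx(mΔv) ≥ ℏ/2

The minimum uncertainty in velocity is:
Δv_min = ℏ/(2mΔx)
Δv_min = (1.055e-34 J·s) / (2 × 9.109e-31 kg × 3.664e-09 m)
Δv_min = 1.580e+04 m/s = 15.798 km/s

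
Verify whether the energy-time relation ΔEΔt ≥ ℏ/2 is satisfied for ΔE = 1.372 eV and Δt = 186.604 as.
No, it violates the uncertainty relation.

Calculate the product ΔEΔt:
ΔE = 1.372 eV = 2.198e-19 J
ΔEΔt = (2.198e-19 J) × (1.866e-16 s)
ΔEΔt = 4.102e-35 J·s

Compare to the minimum allowed value ℏ/2:
ℏ/2 = 5.273e-35 J·s

Since ΔEΔt = 4.102e-35 J·s < 5.273e-35 J·s = ℏ/2,
this violates the uncertainty relation.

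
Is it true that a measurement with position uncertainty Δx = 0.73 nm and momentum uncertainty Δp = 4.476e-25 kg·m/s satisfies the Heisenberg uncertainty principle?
Yes, it satisfies the uncertainty principle.

Calculate the product ΔxΔp:
ΔxΔp = (7.300e-10 m) × (4.476e-25 kg·m/s)
ΔxΔp = 3.267e-34 J·s

Compare to the minimum allowed value ℏ/2:
ℏ/2 = 5.273e-35 J·s

Since ΔxΔp = 3.267e-34 J·s ≥ 5.273e-35 J·s = ℏ/2,
the measurement satisfies the uncertainty principle.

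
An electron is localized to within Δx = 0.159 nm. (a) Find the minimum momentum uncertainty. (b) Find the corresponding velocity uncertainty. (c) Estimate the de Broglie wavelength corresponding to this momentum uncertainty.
(a) Δp_min = 3.316 × 10^-25 kg·m/s
(b) Δv_min = 364.049 km/s
(c) λ_dB = 1.998 nm

Step-by-step:

(a) From the uncertainty principle:
Δp_min = ℏ/(2Δx) = (1.055e-34 J·s)/(2 × 1.590e-10 m) = 3.316e-25 kg·m/s

(b) The velocity uncertainty:
Δv = Δp/m = (3.316e-25 kg·m/s)/(9.109e-31 kg) = 3.640e+05 m/s = 364.049 km/s

(c) The de Broglie wavelength for this momentum:
λ = h/p = (6.626e-34 J·s)/(3.316e-25 kg·m/s) = 1.998e-09 m = 1.998 nm

Note: The de Broglie wavelength is comparable to the localization size, as expected from wave-particle duality.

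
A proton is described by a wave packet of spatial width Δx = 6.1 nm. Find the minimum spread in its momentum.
8.644 × 10^-27 kg·m/s

For a wave packet, the spatial width Δx and momentum spread Δp are related by the uncertainty principle:
ΔxΔp ≥ ℏ/2

The minimum momentum spread is:
Δp_min = ℏ/(2Δx)
Δp_min = (1.055e-34 J·s) / (2 × 6.100e-09 m)
Δp_min = 8.644e-27 kg·m/s

A wave packet cannot have both a well-defined position and well-defined momentum.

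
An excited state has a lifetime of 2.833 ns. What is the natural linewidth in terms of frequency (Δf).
28.089 MHz

Using the energy-time uncertainty principle and E = hf:
ΔEΔt ≥ ℏ/2
hΔf·Δt ≥ ℏ/2

The minimum frequency uncertainty is:
Δf = ℏ/(2hτ) = 1/(4πτ)
Δf = 1/(4π × 2.833e-09 s)
Δf = 2.809e+07 Hz = 28.089 MHz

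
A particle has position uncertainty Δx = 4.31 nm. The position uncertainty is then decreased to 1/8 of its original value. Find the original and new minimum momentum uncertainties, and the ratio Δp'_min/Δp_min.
Original Δp_min = 1.223 × 10^-26 kg·m/s; new Δp'_min = 9.787 × 10^-26 kg·m/s; ratio Δp'_min/Δp_min = 8.

From the uncertainty principle ΔxΔp ≥ ℏ/2, the minimum momentum uncertainty is Δp_min = ℏ/(2Δx).

Original (Δx = 4.31 nm = 4.310e-09 m):
Δp_min = (1.055e-34 J·s)/(2 × 4.310e-09 m) = 1.223e-26 kg·m/s

When Δx → (1/8)Δx:
Δp'_min = ℏ/(2 × (1/8)Δx) = 8 × ℏ/(2Δx) = 8 × Δp_min
Δp'_min = 8 × 1.223e-26 kg·m/s = 9.787e-26 kg·m/s

Since Δp_min ∝ 1/Δx, when Δx is decreased to 1/8 of its original value, Δp_min increases to 8 times its original value.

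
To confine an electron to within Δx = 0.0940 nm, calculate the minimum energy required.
1.078 eV

Localizing a particle requires giving it sufficient momentum uncertainty:

1. From uncertainty principle: Δp ≥ ℏ/(2Δx)
   Δp_min = (1.055e-34 J·s) / (2 × 9.400e-11 m)
   Δp_min = 5.609e-25 kg·m/s

2. This momentum uncertainty corresponds to kinetic energy:
   KE ≈ (Δp)²/(2m) = (5.609e-25)²/(2 × 9.109e-31 kg)
   KE = 1.727e-19 J = 1.078 eV

Tighter localization requires more energy.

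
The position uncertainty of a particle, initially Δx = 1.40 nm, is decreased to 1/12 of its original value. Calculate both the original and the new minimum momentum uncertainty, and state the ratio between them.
Original Δp_min = 3.766 × 10^-26 kg·m/s; new Δp'_min = 4.520 × 10^-25 kg·m/s; ratio Δp'_min/Δp_min = 12.

From the uncertainty principle ΔxΔp ≥ ℏ/2, the minimum momentum uncertainty is Δp_min = ℏ/(2Δx).

Original (Δx = 1.40 nm = 1.400e-09 m):
Δp_min = (1.055e-34 J·s)/(2 × 1.400e-09 m) = 3.766e-26 kg·m/s

When Δx → (1/12)Δx:
Δp'_min = ℏ/(2 × (1/12)Δx) = 12 × ℏ/(2Δx) = 12 × Δp_min
Δp'_min = 12 × 3.766e-26 kg·m/s = 4.520e-25 kg·m/s

Since Δp_min ∝ 1/Δx, when Δx is decreased to 1/12 of its original value, Δp_min increases to 12 times its original value.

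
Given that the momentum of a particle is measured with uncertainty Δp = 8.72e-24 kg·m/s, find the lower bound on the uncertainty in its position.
6.047 pm

Using the Heisenberg uncertainty principle:
ΔxΔp ≥ ℏ/2

The minimum uncertainty in position is:
Δx_min = ℏ/(2Δp)
Δx_min = (1.055e-34 J·s) / (2 × 8.720e-24 kg·m/s)
Δx_min = 6.047e-12 m = 6.047 pm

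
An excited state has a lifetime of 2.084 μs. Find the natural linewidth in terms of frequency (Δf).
38.185 kHz

Using the energy-time uncertainty principle and E = hf:
ΔEΔt ≥ ℏ/2
hΔf·Δt ≥ ℏ/2

The minimum frequency uncertainty is:
Δf = ℏ/(2hτ) = 1/(4πτ)
Δf = 1/(4π × 2.084e-06 s)
Δf = 3.818e+04 Hz = 38.185 kHz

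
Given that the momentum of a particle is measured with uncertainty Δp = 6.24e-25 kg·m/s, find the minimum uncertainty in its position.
84.501 pm

Using the Heisenberg uncertainty principle:
ΔxΔp ≥ ℏ/2

The minimum uncertainty in position is:
Δx_min = ℏ/(2Δp)
Δx_min = (1.055e-34 J·s) / (2 × 6.240e-25 kg·m/s)
Δx_min = 8.450e-11 m = 84.501 pm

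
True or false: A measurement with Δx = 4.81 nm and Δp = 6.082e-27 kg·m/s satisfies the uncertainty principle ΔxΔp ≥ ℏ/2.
No, it violates the uncertainty principle (impossible measurement).

Calculate the product ΔxΔp:
ΔxΔp = (4.810e-09 m) × (6.082e-27 kg·m/s)
ΔxΔp = 2.925e-35 J·s

Compare to the minimum allowed value ℏ/2:
ℏ/2 = 5.273e-35 J·s

Since ΔxΔp = 2.925e-35 J·s < 5.273e-35 J·s = ℏ/2,
the measurement violates the uncertainty principle.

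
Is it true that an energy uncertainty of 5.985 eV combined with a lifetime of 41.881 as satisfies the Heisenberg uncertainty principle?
No, it violates the uncertainty relation.

Calculate the product ΔEΔt:
ΔE = 5.985 eV = 9.589e-19 J
ΔEΔt = (9.589e-19 J) × (4.188e-17 s)
ΔEΔt = 4.016e-35 J·s

Compare to the minimum allowed value ℏ/2:
ℏ/2 = 5.273e-35 J·s

Since ΔEΔt = 4.016e-35 J·s < 5.273e-35 J·s = ℏ/2,
this violates the uncertainty relation.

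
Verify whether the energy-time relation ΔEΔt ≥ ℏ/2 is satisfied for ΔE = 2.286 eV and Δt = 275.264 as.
Yes, it satisfies the uncertainty relation.

Calculate the product ΔEΔt:
ΔE = 2.286 eV = 3.663e-19 J
ΔEΔt = (3.663e-19 J) × (2.753e-16 s)
ΔEΔt = 1.008e-34 J·s

Compare to the minimum allowed value ℏ/2:
ℏ/2 = 5.273e-35 J·s

Since ΔEΔt = 1.008e-34 J·s ≥ 5.273e-35 J·s = ℏ/2,
this satisfies the uncertainty relation.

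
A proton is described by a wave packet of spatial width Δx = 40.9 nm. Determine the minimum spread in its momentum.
1.289 × 10^-27 kg·m/s

For a wave packet, the spatial width Δx and momentum spread Δp are related by the uncertainty principle:
ΔxΔp ≥ ℏ/2

The minimum momentum spread is:
Δp_min = ℏ/(2Δx)
Δp_min = (1.055e-34 J·s) / (2 × 4.090e-08 m)
Δp_min = 1.289e-27 kg·m/s

A wave packet cannot have both a well-defined position and well-defined momentum.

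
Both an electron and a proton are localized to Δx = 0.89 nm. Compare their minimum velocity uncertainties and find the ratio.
The electron has the larger minimum velocity uncertainty, by a ratio of 1836.2.

For both particles, Δp_min = ℏ/(2Δx) = 5.925e-26 kg·m/s (same for both).

The velocity uncertainty is Δv = Δp/m:
- electron: Δv = 5.925e-26 / 9.109e-31 = 6.504e+04 m/s = 65.038 km/s
- proton: Δv = 5.925e-26 / 1.673e-27 = 3.542e+01 m/s = 35.421 m/s

Ratio: 6.504e+04 / 3.542e+01 = 1836.2

The lighter particle has larger velocity uncertainty because Δv ∝ 1/m.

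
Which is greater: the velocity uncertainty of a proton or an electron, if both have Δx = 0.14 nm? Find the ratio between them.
The electron has the larger minimum velocity uncertainty, by a ratio of 1836.2.

For both particles, Δp_min = ℏ/(2Δx) = 3.766e-25 kg·m/s (same for both).

The velocity uncertainty is Δv = Δp/m:
- proton: Δv = 3.766e-25 / 1.673e-27 = 2.252e+02 m/s = 225.175 m/s
- electron: Δv = 3.766e-25 / 9.109e-31 = 4.135e+05 m/s = 413.456 km/s

Ratio: 4.135e+05 / 2.252e+02 = 1836.2

The lighter particle has larger velocity uncertainty because Δv ∝ 1/m.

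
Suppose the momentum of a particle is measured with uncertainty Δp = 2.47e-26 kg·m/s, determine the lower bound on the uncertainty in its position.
2.135 nm

Using the Heisenberg uncertainty principle:
ΔxΔp ≥ ℏ/2

The minimum uncertainty in position is:
Δx_min = ℏ/(2Δp)
Δx_min = (1.055e-34 J·s) / (2 × 2.470e-26 kg·m/s)
Δx_min = 2.135e-09 m = 2.135 nm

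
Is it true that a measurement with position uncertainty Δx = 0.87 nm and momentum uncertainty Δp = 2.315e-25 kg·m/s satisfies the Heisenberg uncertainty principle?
Yes, it satisfies the uncertainty principle.

Calculate the product ΔxΔp:
ΔxΔp = (8.700e-10 m) × (2.315e-25 kg·m/s)
ΔxΔp = 2.014e-34 J·s

Compare to the minimum allowed value ℏ/2:
ℏ/2 = 5.273e-35 J·s

Since ΔxΔp = 2.014e-34 J·s ≥ 5.273e-35 J·s = ℏ/2,
the measurement satisfies the uncertainty principle.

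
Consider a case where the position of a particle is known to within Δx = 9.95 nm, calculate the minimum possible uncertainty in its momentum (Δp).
5.299 × 10^-27 kg·m/s

Using the Heisenberg uncertainty principle:
ΔxΔp ≥ ℏ/2

The minimum uncertainty in momentum is:
Δp_min = ℏ/(2Δx)
Δp_min = (1.055e-34 J·s) / (2 × 9.950e-09 m)
Δp_min = 5.299e-27 kg·m/s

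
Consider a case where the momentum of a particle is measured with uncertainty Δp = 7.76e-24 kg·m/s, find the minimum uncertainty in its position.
6.795 pm

Using the Heisenberg uncertainty principle:
ΔxΔp ≥ ℏ/2

The minimum uncertainty in position is:
Δx_min = ℏ/(2Δp)
Δx_min = (1.055e-34 J·s) / (2 × 7.760e-24 kg·m/s)
Δx_min = 6.795e-12 m = 6.795 pm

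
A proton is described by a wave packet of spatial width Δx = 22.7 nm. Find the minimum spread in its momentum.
2.323 × 10^-27 kg·m/s

For a wave packet, the spatial width Δx and momentum spread Δp are related by the uncertainty principle:
ΔxΔp ≥ ℏ/2

The minimum momentum spread is:
Δp_min = ℏ/(2Δx)
Δp_min = (1.055e-34 J·s) / (2 × 2.270e-08 m)
Δp_min = 2.323e-27 kg·m/s

A wave packet cannot have both a well-defined position and well-defined momentum.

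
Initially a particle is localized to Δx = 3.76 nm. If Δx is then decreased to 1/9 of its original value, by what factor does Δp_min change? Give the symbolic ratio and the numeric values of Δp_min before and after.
Original Δp_min = 1.402 × 10^-26 kg·m/s; new Δp'_min = 1.262 × 10^-25 kg·m/s; ratio Δp'_min/Δp_min = 9.

From the uncertainty principle ΔxΔp ≥ ℏ/2, the minimum momentum uncertainty is Δp_min = ℏ/(2Δx).

Original (Δx = 3.76 nm = 3.760e-09 m):
Δp_min = (1.055e-34 J·s)/(2 × 3.760e-09 m) = 1.402e-26 kg·m/s

When Δx → (1/9)Δx:
Δp'_min = ℏ/(2 × (1/9)Δx) = 9 × ℏ/(2Δx) = 9 × Δp_min
Δp'_min = 9 × 1.402e-26 kg·m/s = 1.262e-25 kg·m/s

Since Δp_min ∝ 1/Δx, when Δx is decreased to 1/9 of its original value, Δp_min increases to 9 times its original value.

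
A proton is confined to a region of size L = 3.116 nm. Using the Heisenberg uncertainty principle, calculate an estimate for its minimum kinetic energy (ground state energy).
534.268 neV

Using the uncertainty principle to estimate ground state energy:

1. The position uncertainty is approximately the confinement size:
   Δx ≈ L = 3.116e-09 m

2. From ΔxΔp ≥ ℏ/2, the minimum momentum uncertainty is:
   Δp ≈ ℏ/(2L) = 1.692e-26 kg·m/s

3. The kinetic energy is approximately:
   KE ≈ (Δp)²/(2m) = (1.692e-26)²/(2 × 1.673e-27 kg)
   KE ≈ 8.560e-26 J = 534.268 neV

This is an order-of-magnitude estimate of the ground state energy.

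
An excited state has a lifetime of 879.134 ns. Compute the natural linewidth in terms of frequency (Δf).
90.518 kHz

Using the energy-time uncertainty principle and E = hf:
ΔEΔt ≥ ℏ/2
hΔf·Δt ≥ ℏ/2

The minimum frequency uncertainty is:
Δf = ℏ/(2hτ) = 1/(4πτ)
Δf = 1/(4π × 8.791e-07 s)
Δf = 9.052e+04 Hz = 90.518 kHz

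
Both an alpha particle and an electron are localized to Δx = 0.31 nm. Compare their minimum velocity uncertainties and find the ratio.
The electron has the larger minimum velocity uncertainty, by a ratio of 7294.3.

For both particles, Δp_min = ℏ/(2Δx) = 1.701e-25 kg·m/s (same for both).

The velocity uncertainty is Δv = Δp/m:
- alpha particle: Δv = 1.701e-25 / 6.645e-27 = 2.560e+01 m/s = 25.598 m/s
- electron: Δv = 1.701e-25 / 9.109e-31 = 1.867e+05 m/s = 186.722 km/s

Ratio: 1.867e+05 / 2.560e+01 = 7294.3

The lighter particle has larger velocity uncertainty because Δv ∝ 1/m.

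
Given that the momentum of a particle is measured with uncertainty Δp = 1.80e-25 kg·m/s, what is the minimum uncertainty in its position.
292.937 pm

Using the Heisenberg uncertainty principle:
ΔxΔp ≥ ℏ/2

The minimum uncertainty in position is:
Δx_min = ℏ/(2Δp)
Δx_min = (1.055e-34 J·s) / (2 × 1.800e-25 kg·m/s)
Δx_min = 2.929e-10 m = 292.937 pm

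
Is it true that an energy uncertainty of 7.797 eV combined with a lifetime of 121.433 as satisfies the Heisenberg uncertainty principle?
Yes, it satisfies the uncertainty relation.

Calculate the product ΔEΔt:
ΔE = 7.797 eV = 1.249e-18 J
ΔEΔt = (1.249e-18 J) × (1.214e-16 s)
ΔEΔt = 1.517e-34 J·s

Compare to the minimum allowed value ℏ/2:
ℏ/2 = 5.273e-35 J·s

Since ΔEΔt = 1.517e-34 J·s ≥ 5.273e-35 J·s = ℏ/2,
this satisfies the uncertainty relation.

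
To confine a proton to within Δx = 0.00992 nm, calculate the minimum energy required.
52.715 meV

Localizing a particle requires giving it sufficient momentum uncertainty:

1. From uncertainty principle: Δp ≥ ℏ/(2Δx)
   Δp_min = (1.055e-34 J·s) / (2 × 9.920e-12 m)
   Δp_min = 5.315e-24 kg·m/s

2. This momentum uncertainty corresponds to kinetic energy:
   KE ≈ (Δp)²/(2m) = (5.315e-24)²/(2 × 1.673e-27 kg)
   KE = 8.446e-21 J = 52.715 meV

Tighter localization requires more energy.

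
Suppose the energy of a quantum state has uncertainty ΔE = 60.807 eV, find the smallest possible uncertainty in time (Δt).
5.412 as

Using the energy-time uncertainty principle:
ΔEΔt ≥ ℏ/2

The minimum uncertainty in time is:
Δt_min = ℏ/(2ΔE)
Δt_min = (1.055e-34 J·s) / (2 × 9.742e-18 J)
Δt_min = 5.412e-18 s = 5.412 as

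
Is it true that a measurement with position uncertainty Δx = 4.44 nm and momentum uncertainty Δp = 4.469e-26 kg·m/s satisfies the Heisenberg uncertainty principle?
Yes, it satisfies the uncertainty principle.

Calculate the product ΔxΔp:
ΔxΔp = (4.440e-09 m) × (4.469e-26 kg·m/s)
ΔxΔp = 1.984e-34 J·s

Compare to the minimum allowed value ℏ/2:
ℏ/2 = 5.273e-35 J·s

Since ΔxΔp = 1.984e-34 J·s ≥ 5.273e-35 J·s = ℏ/2,
the measurement satisfies the uncertainty principle.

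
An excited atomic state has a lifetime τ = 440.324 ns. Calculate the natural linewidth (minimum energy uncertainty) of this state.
747.418 peV

Using the energy-time uncertainty principle:
ΔEΔt ≥ ℏ/2

The lifetime τ represents the time uncertainty Δt.
The natural linewidth (minimum energy uncertainty) is:

ΔE = ℏ/(2τ)
ΔE = (1.055e-34 J·s) / (2 × 4.403e-07 s)
ΔE = 1.197e-28 J = 747.418 peV

This natural linewidth limits the precision of spectroscopic measurements.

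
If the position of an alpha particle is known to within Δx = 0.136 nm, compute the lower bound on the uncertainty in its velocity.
58.349 m/s

Using the Heisenberg uncertainty principle and Δp = mΔv:
ΔxΔp ≥ ℏ/2
Δx(mΔv) ≥ ℏ/2

The minimum uncertainty in velocity is:
Δv_min = ℏ/(2mΔx)
Δv_min = (1.055e-34 J·s) / (2 × 6.645e-27 kg × 1.360e-10 m)
Δv_min = 5.835e+01 m/s = 58.349 m/s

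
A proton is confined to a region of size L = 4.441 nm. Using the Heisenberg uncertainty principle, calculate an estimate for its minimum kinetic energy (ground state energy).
263.022 neV

Using the uncertainty principle to estimate ground state energy:

1. The position uncertainty is approximately the confinement size:
   Δx ≈ L = 4.441e-09 m

2. From ΔxΔp ≥ ℏ/2, the minimum momentum uncertainty is:
   Δp ≈ ℏ/(2L) = 1.187e-26 kg·m/s

3. The kinetic energy is approximately:
   KE ≈ (Δp)²/(2m) = (1.187e-26)²/(2 × 1.673e-27 kg)
   KE ≈ 4.214e-26 J = 263.022 neV

This is an order-of-magnitude estimate of the ground state energy.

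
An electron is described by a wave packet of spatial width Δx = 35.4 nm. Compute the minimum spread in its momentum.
1.490 × 10^-27 kg·m/s

For a wave packet, the spatial width Δx and momentum spread Δp are related by the uncertainty principle:
ΔxΔp ≥ ℏ/2

The minimum momentum spread is:
Δp_min = ℏ/(2Δx)
Δp_min = (1.055e-34 J·s) / (2 × 3.540e-08 m)
Δp_min = 1.490e-27 kg·m/s

A wave packet cannot have both a well-defined position and well-defined momentum.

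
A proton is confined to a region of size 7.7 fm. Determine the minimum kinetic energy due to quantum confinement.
87.493 keV

Using the uncertainty principle:

1. Position uncertainty: Δx ≈ 7.700e-15 m
2. Minimum momentum uncertainty: Δp = ℏ/(2Δx) = 6.848e-21 kg·m/s
3. Minimum kinetic energy:
   KE = (Δp)²/(2m) = (6.848e-21)²/(2 × 1.673e-27 kg)
   KE = 1.402e-14 J = 87.493 keV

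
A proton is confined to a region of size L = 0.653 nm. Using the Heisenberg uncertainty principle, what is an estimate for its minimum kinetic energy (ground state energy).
12.165 μeV

Using the uncertainty principle to estimate ground state energy:

1. The position uncertainty is approximately the confinement size:
   Δx ≈ L = 6.530e-10 m

2. From ΔxΔp ≥ ℏ/2, the minimum momentum uncertainty is:
   Δp ≈ ℏ/(2L) = 8.075e-26 kg·m/s

3. The kinetic energy is approximately:
   KE ≈ (Δp)²/(2m) = (8.075e-26)²/(2 × 1.673e-27 kg)
   KE ≈ 1.949e-24 J = 12.165 μeV

This is an order-of-magnitude estimate of the ground state energy.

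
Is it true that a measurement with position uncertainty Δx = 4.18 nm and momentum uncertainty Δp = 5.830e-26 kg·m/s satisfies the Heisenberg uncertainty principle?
Yes, it satisfies the uncertainty principle.

Calculate the product ΔxΔp:
ΔxΔp = (4.180e-09 m) × (5.830e-26 kg·m/s)
ΔxΔp = 2.437e-34 J·s

Compare to the minimum allowed value ℏ/2:
ℏ/2 = 5.273e-35 J·s

Since ΔxΔp = 2.437e-34 J·s ≥ 5.273e-35 J·s = ℏ/2,
the measurement satisfies the uncertainty principle.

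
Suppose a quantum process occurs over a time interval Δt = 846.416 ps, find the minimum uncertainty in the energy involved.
388.823 neV

Using the energy-time uncertainty principle:
ΔEΔt ≥ ℏ/2

The minimum uncertainty in energy is:
ΔE_min = ℏ/(2Δt)
ΔE_min = (1.055e-34 J·s) / (2 × 8.464e-10 s)
ΔE_min = 6.230e-26 J = 388.823 neV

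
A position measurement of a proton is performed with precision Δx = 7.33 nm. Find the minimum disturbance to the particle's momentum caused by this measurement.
7.194 × 10^-27 kg·m/s

The uncertainty principle implies that measuring position disturbs momentum:
ΔxΔp ≥ ℏ/2

When we measure position with precision Δx, we necessarily introduce a momentum uncertainty:
Δp ≥ ℏ/(2Δx)
Δp_min = (1.055e-34 J·s) / (2 × 7.330e-09 m)
Δp_min = 7.194e-27 kg·m/s

The more precisely we measure position, the greater the momentum disturbance.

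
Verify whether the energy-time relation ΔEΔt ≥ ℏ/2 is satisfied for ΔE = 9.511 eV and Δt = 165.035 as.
Yes, it satisfies the uncertainty relation.

Calculate the product ΔEΔt:
ΔE = 9.511 eV = 1.524e-18 J
ΔEΔt = (1.524e-18 J) × (1.650e-16 s)
ΔEΔt = 2.515e-34 J·s

Compare to the minimum allowed value ℏ/2:
ℏ/2 = 5.273e-35 J·s

Since ΔEΔt = 2.515e-34 J·s ≥ 5.273e-35 J·s = ℏ/2,
this satisfies the uncertainty relation.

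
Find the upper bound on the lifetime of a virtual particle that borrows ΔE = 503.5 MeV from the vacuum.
6.536 × 10^-25 s

Using the energy-time uncertainty principle:
ΔEΔt ≥ ℏ/2

For a virtual particle borrowing energy ΔE, the maximum lifetime is:
Δt_max = ℏ/(2ΔE)

Converting energy:
ΔE = 503.5 MeV = 8.067e-11 J

Δt_max = (1.055e-34 J·s) / (2 × 8.067e-11 J)
Δt_max = 6.536e-25 s = 6.536 × 10^-25 s

Virtual particles with higher borrowed energy exist for shorter times.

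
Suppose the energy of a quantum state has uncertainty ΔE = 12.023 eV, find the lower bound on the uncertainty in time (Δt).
27.373 as

Using the energy-time uncertainty principle:
ΔEΔt ≥ ℏ/2

The minimum uncertainty in time is:
Δt_min = ℏ/(2ΔE)
Δt_min = (1.055e-34 J·s) / (2 × 1.926e-18 J)
Δt_min = 2.737e-17 s = 27.373 as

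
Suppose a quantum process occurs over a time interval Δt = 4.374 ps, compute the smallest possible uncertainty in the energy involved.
75.241 μeV

Using the energy-time uncertainty principle:
ΔEΔt ≥ ℏ/2

The minimum uncertainty in energy is:
ΔE_min = ℏ/(2Δt)
ΔE_min = (1.055e-34 J·s) / (2 × 4.374e-12 s)
ΔE_min = 1.206e-23 J = 75.241 μeV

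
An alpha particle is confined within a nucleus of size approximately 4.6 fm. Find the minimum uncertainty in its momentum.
1.146 × 10^-20 kg·m/s

Using the Heisenberg uncertainty principle:
ΔxΔp ≥ ℏ/2

With Δx ≈ L = 4.600e-15 m (the confinement size):
Δp_min = ℏ/(2Δx)
Δp_min = (1.055e-34 J·s) / (2 × 4.600e-15 m)
Δp_min = 1.146e-20 kg·m/s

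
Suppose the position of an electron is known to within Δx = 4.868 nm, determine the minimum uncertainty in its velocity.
11.891 km/s

Using the Heisenberg uncertainty principle and Δp = mΔv:
ΔxΔp ≥ ℏ/2
Δx(mΔv) ≥ ℏ/2

The minimum uncertainty in velocity is:
Δv_min = ℏ/(2mΔx)
Δv_min = (1.055e-34 J·s) / (2 × 9.109e-31 kg × 4.868e-09 m)
Δv_min = 1.189e+04 m/s = 11.891 km/s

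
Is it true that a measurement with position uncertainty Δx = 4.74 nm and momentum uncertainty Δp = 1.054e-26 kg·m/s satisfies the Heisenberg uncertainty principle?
No, it violates the uncertainty principle (impossible measurement).

Calculate the product ΔxΔp:
ΔxΔp = (4.740e-09 m) × (1.054e-26 kg·m/s)
ΔxΔp = 4.996e-35 J·s

Compare to the minimum allowed value ℏ/2:
ℏ/2 = 5.273e-35 J·s

Since ΔxΔp = 4.996e-35 J·s < 5.273e-35 J·s = ℏ/2,
the measurement violates the uncertainty principle.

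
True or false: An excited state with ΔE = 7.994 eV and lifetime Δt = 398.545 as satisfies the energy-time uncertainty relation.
Yes, it satisfies the uncertainty relation.

Calculate the product ΔEΔt:
ΔE = 7.994 eV = 1.281e-18 J
ΔEΔt = (1.281e-18 J) × (3.985e-16 s)
ΔEΔt = 5.104e-34 J·s

Compare to the minimum allowed value ℏ/2:
ℏ/2 = 5.273e-35 J·s

Since ΔEΔt = 5.104e-34 J·s ≥ 5.273e-35 J·s = ℏ/2,
this satisfies the uncertainty relation.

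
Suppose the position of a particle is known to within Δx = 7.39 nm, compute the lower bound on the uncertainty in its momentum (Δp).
7.135 × 10^-27 kg·m/s

Using the Heisenberg uncertainty principle:
ΔxΔp ≥ ℏ/2

The minimum uncertainty in momentum is:
Δp_min = ℏ/(2Δx)
Δp_min = (1.055e-34 J·s) / (2 × 7.390e-09 m)
Δp_min = 7.135e-27 kg·m/s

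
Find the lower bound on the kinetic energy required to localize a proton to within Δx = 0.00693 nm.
108.016 meV

Localizing a particle requires giving it sufficient momentum uncertainty:

1. From uncertainty principle: Δp ≥ ℏ/(2Δx)
   Δp_min = (1.055e-34 J·s) / (2 × 6.930e-12 m)
   Δp_min = 7.609e-24 kg·m/s

2. This momentum uncertainty corresponds to kinetic energy:
   KE ≈ (Δp)²/(2m) = (7.609e-24)²/(2 × 1.673e-27 kg)
   KE = 1.731e-20 J = 108.016 meV

Tighter localization requires more energy.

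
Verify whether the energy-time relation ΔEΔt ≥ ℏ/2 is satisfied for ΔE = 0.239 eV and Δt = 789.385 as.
No, it violates the uncertainty relation.

Calculate the product ΔEΔt:
ΔE = 0.239 eV = 3.829e-20 J
ΔEΔt = (3.829e-20 J) × (7.894e-16 s)
ΔEΔt = 3.023e-35 J·s

Compare to the minimum allowed value ℏ/2:
ℏ/2 = 5.273e-35 J·s

Since ΔEΔt = 3.023e-35 J·s < 5.273e-35 J·s = ℏ/2,
this violates the uncertainty relation.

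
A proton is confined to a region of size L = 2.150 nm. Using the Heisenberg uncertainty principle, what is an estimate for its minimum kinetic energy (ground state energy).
1.122 μeV

Using the uncertainty principle to estimate ground state energy:

1. The position uncertainty is approximately the confinement size:
   Δx ≈ L = 2.150e-09 m

2. From ΔxΔp ≥ ℏ/2, the minimum momentum uncertainty is:
   Δp ≈ ℏ/(2L) = 2.452e-26 kg·m/s

3. The kinetic energy is approximately:
   KE ≈ (Δp)²/(2m) = (2.452e-26)²/(2 × 1.673e-27 kg)
   KE ≈ 1.798e-25 J = 1.122 μeV

This is an order-of-magnitude estimate of the ground state energy.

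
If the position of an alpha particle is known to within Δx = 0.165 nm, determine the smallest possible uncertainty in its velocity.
48.094 m/s

Using the Heisenberg uncertainty principle and Δp = mΔv:
ΔxΔp ≥ ℏ/2
Δx(mΔv) ≥ ℏ/2

The minimum uncertainty in velocity is:
Δv_min = ℏ/(2mΔx)
Δv_min = (1.055e-34 J·s) / (2 × 6.645e-27 kg × 1.650e-10 m)
Δv_min = 4.809e+01 m/s = 48.094 m/s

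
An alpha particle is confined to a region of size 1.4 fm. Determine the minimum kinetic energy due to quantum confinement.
666.229 keV

Using the uncertainty principle:

1. Position uncertainty: Δx ≈ 1.400e-15 m
2. Minimum momentum uncertainty: Δp = ℏ/(2Δx) = 3.766e-20 kg·m/s
3. Minimum kinetic energy:
   KE = (Δp)²/(2m) = (3.766e-20)²/(2 × 6.645e-27 kg)
   KE = 1.067e-13 J = 666.229 keV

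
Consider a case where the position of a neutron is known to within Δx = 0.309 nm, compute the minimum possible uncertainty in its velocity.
101.881 m/s

Using the Heisenberg uncertainty principle and Δp = mΔv:
ΔxΔp ≥ ℏ/2
Δx(mΔv) ≥ ℏ/2

The minimum uncertainty in velocity is:
Δv_min = ℏ/(2mΔx)
Δv_min = (1.055e-34 J·s) / (2 × 1.675e-27 kg × 3.090e-10 m)
Δv_min = 1.019e+02 m/s = 101.881 m/s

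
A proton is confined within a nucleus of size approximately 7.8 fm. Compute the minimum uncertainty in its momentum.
6.760 × 10^-21 kg·m/s

Using the Heisenberg uncertainty principle:
ΔxΔp ≥ ℏ/2

With Δx ≈ L = 7.800e-15 m (the confinement size):
Δp_min = ℏ/(2Δx)
Δp_min = (1.055e-34 J·s) / (2 × 7.800e-15 m)
Δp_min = 6.760e-21 kg·m/s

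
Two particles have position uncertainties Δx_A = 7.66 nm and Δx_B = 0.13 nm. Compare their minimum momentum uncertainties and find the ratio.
Particle B has the larger minimum momentum uncertainty, by a factor of 58.92.

For each particle, the minimum momentum uncertainty is Δp_min = ℏ/(2Δx):

Particle A: Δp_A = ℏ/(2×7.660e-09 m) = 6.884e-27 kg·m/s
Particle B: Δp_B = ℏ/(2×1.300e-10 m) = 4.056e-25 kg·m/s

Ratio: Δp_B/Δp_A = 58.92

Since Δp_min ∝ 1/Δx, the particle with smaller position uncertainty (B) has larger momentum uncertainty.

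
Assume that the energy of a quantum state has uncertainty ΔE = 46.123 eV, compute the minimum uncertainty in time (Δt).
7.135 as

Using the energy-time uncertainty principle:
ΔEΔt ≥ ℏ/2

The minimum uncertainty in time is:
Δt_min = ℏ/(2ΔE)
Δt_min = (1.055e-34 J·s) / (2 × 7.390e-18 J)
Δt_min = 7.135e-18 s = 7.135 as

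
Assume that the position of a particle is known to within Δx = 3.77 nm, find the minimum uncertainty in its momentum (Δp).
1.399 × 10^-26 kg·m/s

Using the Heisenberg uncertainty principle:
ΔxΔp ≥ ℏ/2

The minimum uncertainty in momentum is:
Δp_min = ℏ/(2Δx)
Δp_min = (1.055e-34 J·s) / (2 × 3.770e-09 m)
Δp_min = 1.399e-26 kg·m/s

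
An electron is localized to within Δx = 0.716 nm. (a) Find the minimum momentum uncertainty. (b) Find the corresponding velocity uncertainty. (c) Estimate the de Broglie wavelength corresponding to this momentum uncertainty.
(a) Δp_min = 7.364 × 10^-26 kg·m/s
(b) Δv_min = 80.843 km/s
(c) λ_dB = 8.998 nm

Step-by-step:

(a) From the uncertainty principle:
Δp_min = ℏ/(2Δx) = (1.055e-34 J·s)/(2 × 7.160e-10 m) = 7.364e-26 kg·m/s

(b) The velocity uncertainty:
Δv = Δp/m = (7.364e-26 kg·m/s)/(9.109e-31 kg) = 8.084e+04 m/s = 80.843 km/s

(c) The de Broglie wavelength for this momentum:
λ = h/p = (6.626e-34 J·s)/(7.364e-26 kg·m/s) = 8.998e-09 m = 8.998 nm

Note: The de Broglie wavelength is comparable to the localization size, as expected from wave-particle duality.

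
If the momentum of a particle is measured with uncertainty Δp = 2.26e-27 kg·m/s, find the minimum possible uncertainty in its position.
23.331 nm

Using the Heisenberg uncertainty principle:
ΔxΔp ≥ ℏ/2

The minimum uncertainty in position is:
Δx_min = ℏ/(2Δp)
Δx_min = (1.055e-34 J·s) / (2 × 2.260e-27 kg·m/s)
Δx_min = 2.333e-08 m = 23.331 nm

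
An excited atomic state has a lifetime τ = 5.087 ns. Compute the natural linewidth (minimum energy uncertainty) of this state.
64.695 neV

Using the energy-time uncertainty principle:
ΔEΔt ≥ ℏ/2

The lifetime τ represents the time uncertainty Δt.
The natural linewidth (minimum energy uncertainty) is:

ΔE = ℏ/(2τ)
ΔE = (1.055e-34 J·s) / (2 × 5.087e-09 s)
ΔE = 1.037e-26 J = 64.695 neV

This natural linewidth limits the precision of spectroscopic measurements.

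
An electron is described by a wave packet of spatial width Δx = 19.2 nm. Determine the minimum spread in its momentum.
2.746 × 10^-27 kg·m/s

For a wave packet, the spatial width Δx and momentum spread Δp are related by the uncertainty principle:
ΔxΔp ≥ ℏ/2

The minimum momentum spread is:
Δp_min = ℏ/(2Δx)
Δp_min = (1.055e-34 J·s) / (2 × 1.920e-08 m)
Δp_min = 2.746e-27 kg·m/s

A wave packet cannot have both a well-defined position and well-defined momentum.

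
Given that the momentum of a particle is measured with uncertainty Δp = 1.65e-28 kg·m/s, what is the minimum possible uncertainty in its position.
319.567 nm

Using the Heisenberg uncertainty principle:
ΔxΔp ≥ ℏ/2

The minimum uncertainty in position is:
Δx_min = ℏ/(2Δp)
Δx_min = (1.055e-34 J·s) / (2 × 1.650e-28 kg·m/s)
Δx_min = 3.196e-07 m = 319.567 nm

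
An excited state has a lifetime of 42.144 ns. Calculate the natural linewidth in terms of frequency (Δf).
1.888 MHz

Using the energy-time uncertainty principle and E = hf:
ΔEΔt ≥ ℏ/2
hΔf·Δt ≥ ℏ/2

The minimum frequency uncertainty is:
Δf = ℏ/(2hτ) = 1/(4πτ)
Δf = 1/(4π × 4.214e-08 s)
Δf = 1.888e+06 Hz = 1.888 MHz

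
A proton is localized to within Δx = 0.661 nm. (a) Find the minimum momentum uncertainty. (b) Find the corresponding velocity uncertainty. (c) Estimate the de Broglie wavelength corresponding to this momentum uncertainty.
(a) Δp_min = 7.977 × 10^-26 kg·m/s
(b) Δv_min = 47.692 m/s
(c) λ_dB = 8.306 nm

Step-by-step:

(a) From the uncertainty principle:
Δp_min = ℏ/(2Δx) = (1.055e-34 J·s)/(2 × 6.610e-10 m) = 7.977e-26 kg·m/s

(b) The velocity uncertainty:
Δv = Δp/m = (7.977e-26 kg·m/s)/(1.673e-27 kg) = 4.769e+01 m/s = 47.692 m/s

(c) The de Broglie wavelength for this momentum:
λ = h/p = (6.626e-34 J·s)/(7.977e-26 kg·m/s) = 8.306e-09 m = 8.306 nm

Note: The de Broglie wavelength is comparable to the localization size, as expected from wave-particle duality.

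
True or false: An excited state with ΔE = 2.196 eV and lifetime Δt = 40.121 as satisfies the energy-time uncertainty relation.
No, it violates the uncertainty relation.

Calculate the product ΔEΔt:
ΔE = 2.196 eV = 3.518e-19 J
ΔEΔt = (3.518e-19 J) × (4.012e-17 s)
ΔEΔt = 1.412e-35 J·s

Compare to the minimum allowed value ℏ/2:
ℏ/2 = 5.273e-35 J·s

Since ΔEΔt = 1.412e-35 J·s < 5.273e-35 J·s = ℏ/2,
this violates the uncertainty relation.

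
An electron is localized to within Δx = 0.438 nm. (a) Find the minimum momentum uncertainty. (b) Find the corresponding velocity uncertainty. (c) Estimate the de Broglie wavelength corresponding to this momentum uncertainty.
(a) Δp_min = 1.204 × 10^-25 kg·m/s
(b) Δv_min = 132.155 km/s
(c) λ_dB = 5.504 nm

Step-by-step:

(a) From the uncertainty principle:
Δp_min = ℏ/(2Δx) = (1.055e-34 J·s)/(2 × 4.380e-10 m) = 1.204e-25 kg·m/s

(b) The velocity uncertainty:
Δv = Δp/m = (1.204e-25 kg·m/s)/(9.109e-31 kg) = 1.322e+05 m/s = 132.155 km/s

(c) The de Broglie wavelength for this momentum:
λ = h/p = (6.626e-34 J·s)/(1.204e-25 kg·m/s) = 5.504e-09 m = 5.504 nm

Note: The de Broglie wavelength is comparable to the localization size, as expected from wave-particle duality.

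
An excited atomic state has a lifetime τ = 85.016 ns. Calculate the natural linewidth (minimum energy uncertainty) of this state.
3.871 neV

Using the energy-time uncertainty principle:
ΔEΔt ≥ ℏ/2

The lifetime τ represents the time uncertainty Δt.
The natural linewidth (minimum energy uncertainty) is:

ΔE = ℏ/(2τ)
ΔE = (1.055e-34 J·s) / (2 × 8.502e-08 s)
ΔE = 6.202e-28 J = 3.871 neV

This natural linewidth limits the precision of spectroscopic measurements.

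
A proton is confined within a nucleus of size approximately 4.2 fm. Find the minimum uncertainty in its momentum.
1.255 × 10^-20 kg·m/s

Using the Heisenberg uncertainty principle:
ΔxΔp ≥ ℏ/2

With Δx ≈ L = 4.200e-15 m (the confinement size):
Δp_min = ℏ/(2Δx)
Δp_min = (1.055e-34 J·s) / (2 × 4.200e-15 m)
Δp_min = 1.255e-20 kg·m/s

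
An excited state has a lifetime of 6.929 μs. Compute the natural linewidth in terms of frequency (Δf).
11.485 kHz

Using the energy-time uncertainty principle and E = hf:
ΔEΔt ≥ ℏ/2
hΔf·Δt ≥ ℏ/2

The minimum frequency uncertainty is:
Δf = ℏ/(2hτ) = 1/(4πτ)
Δf = 1/(4π × 6.929e-06 s)
Δf = 1.148e+04 Hz = 11.485 kHz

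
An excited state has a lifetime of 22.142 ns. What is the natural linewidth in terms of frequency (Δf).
3.594 MHz

Using the energy-time uncertainty principle and E = hf:
ΔEΔt ≥ ℏ/2
hΔf·Δt ≥ ℏ/2

The minimum frequency uncertainty is:
Δf = ℏ/(2hτ) = 1/(4πτ)
Δf = 1/(4π × 2.214e-08 s)
Δf = 3.594e+06 Hz = 3.594 MHz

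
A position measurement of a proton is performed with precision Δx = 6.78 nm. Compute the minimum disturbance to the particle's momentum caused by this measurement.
7.777 × 10^-27 kg·m/s

The uncertainty principle implies that measuring position disturbs momentum:
ΔxΔp ≥ ℏ/2

When we measure position with precision Δx, we necessarily introduce a momentum uncertainty:
Δp ≥ ℏ/(2Δx)
Δp_min = (1.055e-34 J·s) / (2 × 6.780e-09 m)
Δp_min = 7.777e-27 kg·m/s

The more precisely we measure position, the greater the momentum disturbance.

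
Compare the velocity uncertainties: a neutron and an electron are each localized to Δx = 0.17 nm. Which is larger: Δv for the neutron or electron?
The electron has the larger minimum velocity uncertainty, by a ratio of 1838.7.

For both particles, Δp_min = ℏ/(2Δx) = 3.102e-25 kg·m/s (same for both).

The velocity uncertainty is Δv = Δp/m:
- neutron: Δv = 3.102e-25 / 1.675e-27 = 1.852e+02 m/s = 185.183 m/s
- electron: Δv = 3.102e-25 / 9.109e-31 = 3.405e+05 m/s = 340.493 km/s

Ratio: 3.405e+05 / 1.852e+02 = 1838.7

The lighter particle has larger velocity uncertainty because Δv ∝ 1/m.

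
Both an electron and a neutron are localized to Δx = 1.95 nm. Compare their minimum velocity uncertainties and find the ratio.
The electron has the larger minimum velocity uncertainty, by a ratio of 1838.7.

For both particles, Δp_min = ℏ/(2Δx) = 2.704e-26 kg·m/s (same for both).

The velocity uncertainty is Δv = Δp/m:
- electron: Δv = 2.704e-26 / 9.109e-31 = 2.968e+04 m/s = 29.684 km/s
- neutron: Δv = 2.704e-26 / 1.675e-27 = 1.614e+01 m/s = 16.144 m/s

Ratio: 2.968e+04 / 1.614e+01 = 1838.7

The lighter particle has larger velocity uncertainty because Δv ∝ 1/m.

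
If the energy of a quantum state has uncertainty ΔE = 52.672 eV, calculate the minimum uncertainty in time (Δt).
6.248 as

Using the energy-time uncertainty principle:
ΔEΔt ≥ ℏ/2

The minimum uncertainty in time is:
Δt_min = ℏ/(2ΔE)
Δt_min = (1.055e-34 J·s) / (2 × 8.439e-18 J)
Δt_min = 6.248e-18 s = 6.248 as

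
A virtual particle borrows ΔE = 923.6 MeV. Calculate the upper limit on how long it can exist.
3.563 × 10^-25 s

Using the energy-time uncertainty principle:
ΔEΔt ≥ ℏ/2

For a virtual particle borrowing energy ΔE, the maximum lifetime is:
Δt_max = ℏ/(2ΔE)

Converting energy:
ΔE = 923.6 MeV = 1.480e-10 J

Δt_max = (1.055e-34 J·s) / (2 × 1.480e-10 J)
Δt_max = 3.563e-25 s = 3.563 × 10^-25 s

Virtual particles with higher borrowed energy exist for shorter times.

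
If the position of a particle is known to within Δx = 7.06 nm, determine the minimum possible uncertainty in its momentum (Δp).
7.469 × 10^-27 kg·m/s

Using the Heisenberg uncertainty principle:
ΔxΔp ≥ ℏ/2

The minimum uncertainty in momentum is:
Δp_min = ℏ/(2Δx)
Δp_min = (1.055e-34 J·s) / (2 × 7.060e-09 m)
Δp_min = 7.469e-27 kg·m/s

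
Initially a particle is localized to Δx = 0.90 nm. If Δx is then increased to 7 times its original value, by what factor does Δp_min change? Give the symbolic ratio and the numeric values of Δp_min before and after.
Original Δp_min = 5.859 × 10^-26 kg·m/s; new Δp'_min = 8.370 × 10^-27 kg·m/s; ratio Δp'_min/Δp_min = 1/7.

From the uncertainty principle ΔxΔp ≥ ℏ/2, the minimum momentum uncertainty is Δp_min = ℏ/(2Δx).

Original (Δx = 0.90 nm = 9.000e-10 m):
Δp_min = (1.055e-34 J·s)/(2 × 9.000e-10 m) = 5.859e-26 kg·m/s

When Δx → 7Δx:
Δp'_min = ℏ/(2 × 7Δx) = (1/7) × ℏ/(2Δx) = (1/7) × Δp_min
Δp'_min = 1/7 × 5.859e-26 kg·m/s = 8.370e-27 kg·m/s

Since Δp_min ∝ 1/Δx, when Δx is increased to 7 times its original value, Δp_min decreases to 1/7 of its original value.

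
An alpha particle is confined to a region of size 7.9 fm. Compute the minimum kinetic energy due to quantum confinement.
20.923 keV

Using the uncertainty principle:

1. Position uncertainty: Δx ≈ 7.900e-15 m
2. Minimum momentum uncertainty: Δp = ℏ/(2Δx) = 6.675e-21 kg·m/s
3. Minimum kinetic energy:
   KE = (Δp)²/(2m) = (6.675e-21)²/(2 × 6.645e-27 kg)
   KE = 3.352e-15 J = 20.923 keV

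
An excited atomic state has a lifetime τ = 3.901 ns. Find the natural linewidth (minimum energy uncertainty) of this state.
84.365 neV

Using the energy-time uncertainty principle:
ΔEΔt ≥ ℏ/2

The lifetime τ represents the time uncertainty Δt.
The natural linewidth (minimum energy uncertainty) is:

ΔE = ℏ/(2τ)
ΔE = (1.055e-34 J·s) / (2 × 3.901e-09 s)
ΔE = 1.352e-26 J = 84.365 neV

This natural linewidth limits the precision of spectroscopic measurements.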